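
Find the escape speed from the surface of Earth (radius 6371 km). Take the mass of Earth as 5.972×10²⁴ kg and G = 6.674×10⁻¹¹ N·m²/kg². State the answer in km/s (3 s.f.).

v_esc ≈ 11.2 km/s

μ = GM = 6.674×10⁻¹¹ × 5.972×10²⁴ = 3.986×10¹⁴ m³/s².
r = R = 6.371×10⁶ m.
Escape speed v_esc = √(2μ/r) = √(2 × 3.986×10¹⁴ / 6.371×10⁶) = √(1.251×10⁸) = 11190 m/s.
= 11.19 km/s.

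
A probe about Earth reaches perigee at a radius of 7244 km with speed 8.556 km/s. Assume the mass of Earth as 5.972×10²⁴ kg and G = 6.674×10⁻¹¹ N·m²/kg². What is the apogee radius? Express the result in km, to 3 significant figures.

μ = GM = 6.674×10⁻¹¹ × 5.972×10²⁴ = 3.986×10¹⁴ m³/s².
r_p = 7.244×10⁶ m.
Specific energy ε = v²/2 − μ/r = -1.842×10⁷ J/kg, so a = −μ/(2ε) = 1.082×10⁷ m.
The apsides satisfy r_p + r_a = 2a, so the apogee radius is 2a − r_p = 1.440×10⁷ m = 14396 km.

apogee radius ≈ 14400 km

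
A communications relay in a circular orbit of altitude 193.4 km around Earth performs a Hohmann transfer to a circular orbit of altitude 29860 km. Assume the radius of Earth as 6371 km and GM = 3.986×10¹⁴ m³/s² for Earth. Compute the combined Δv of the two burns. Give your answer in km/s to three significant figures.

r₁ = 6371 + 193.4 = 6564.4 km = 6.5644×10⁶ m.
r₂ = 6371 + 29860 = 36231 km = 3.6231×10⁷ m.
Transfer ellipse a_t = (r₁ + r₂)/2 = 2.140×10⁷ m.
At r₁: circular v_c1 = √(μ/r₁) = 7792 m/s; transfer-perigee v_p = √[μ(2/r₁ − 1/a_t)] = 10140 m/s.
Δv₁ = v_p − v_c1 = 2347 m/s.
At r₂: circular v_c2 = √(μ/r₂) = 3317 m/s; transfer-apogee v_a = √[μ(2/r₂ − 1/a_t)] = 1837 m/s.
Δv₂ = v_c2 − v_a = 1480 m/s.
Total Δv = Δv₁ + Δv₂ = 3827 m/s = 3.827 km/s.

Δv_total ≈ 3.83 km/s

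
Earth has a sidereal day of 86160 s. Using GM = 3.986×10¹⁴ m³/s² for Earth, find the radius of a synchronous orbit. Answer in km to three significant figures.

r_sync ≈ 42200 km

A synchronous orbit has period T, so by Kepler's third law a = (μT²/4π²)^(1/3).
μT²/4π² = 3.986×10¹⁴ × (8.616×10⁴)² / 39.48 = 7.495×10²² m³.
a = 4.216×10⁷ m = 42163 km.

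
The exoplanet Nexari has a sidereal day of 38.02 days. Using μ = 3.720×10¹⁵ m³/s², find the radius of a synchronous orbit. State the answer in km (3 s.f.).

T = 38.02 days = 3.285×10⁶ s.
A synchronous orbit has period T, so by Kepler's third law a = (μT²/4π²)^(1/3).
μT²/4π² = 3.720×10¹⁵ × (3.285×10⁶)² / 39.48 = 1.017×10²⁷ m³.
a = 1.006×10⁹ m = 1.0056×10⁶ km.

r_sync ≈ 1.01×10⁶ km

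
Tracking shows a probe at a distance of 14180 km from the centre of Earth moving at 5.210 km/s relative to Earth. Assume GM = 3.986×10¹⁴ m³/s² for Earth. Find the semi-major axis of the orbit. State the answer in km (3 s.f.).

r = 1.418×10⁷ m.
Specific orbital energy ε = v²/2 − μ/r = (5210)²/2 − 3.986×10¹⁴/1.418×10⁷ = -1.454×10⁷ J/kg.
Since ε = −μ/(2a), a = −μ/(2ε) = 1.371×10⁷ m = 13709 km.

a ≈ 13700 km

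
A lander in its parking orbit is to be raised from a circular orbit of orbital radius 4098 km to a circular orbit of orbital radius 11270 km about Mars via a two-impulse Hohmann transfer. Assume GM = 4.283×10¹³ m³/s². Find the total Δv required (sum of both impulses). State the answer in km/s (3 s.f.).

r₁ = 4098 km = 4.098×10⁶ m.
r₂ = 11270 km = 1.127×10⁷ m.
Transfer ellipse a_t = (r₁ + r₂)/2 = 7.684×10⁶ m.
At r₁: circular v_c1 = √(μ/r₁) = 3233 m/s; transfer-periapsis v_p = √[μ(2/r₁ − 1/a_t)] = 3915 m/s.
Δv₁ = v_p − v_c1 = 682.4 m/s.
At r₂: circular v_c2 = √(μ/r₂) = 1949 m/s; transfer-apoapsis v_a = √[μ(2/r₂ − 1/a_t)] = 1424 m/s.
Δv₂ = v_c2 − v_a = 525.8 m/s.
Total Δv = Δv₁ + Δv₂ = 1208 m/s = 1.208 km/s.

Δv_total ≈ 1.21 km/s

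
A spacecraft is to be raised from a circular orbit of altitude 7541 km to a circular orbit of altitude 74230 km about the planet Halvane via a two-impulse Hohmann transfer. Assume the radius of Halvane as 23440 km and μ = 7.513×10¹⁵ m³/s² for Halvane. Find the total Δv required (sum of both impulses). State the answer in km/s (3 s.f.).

Δv_total ≈ 6.30 km/s

r₁ = 23440 + 7541 = 30981 km = 3.0981×10⁷ m.
r₂ = 23440 + 74230 = 97670 km = 9.7670×10⁷ m.
Transfer ellipse a_t = (r₁ + r₂)/2 = 6.433×10⁷ m.
At r₁: circular v_c1 = √(μ/r₁) = 15570 m/s; transfer-periapsis v_p = √[μ(2/r₁ − 1/a_t)] = 19190 m/s.
Δv₁ = v_p − v_c1 = 3616 m/s.
At r₂: circular v_c2 = √(μ/r₂) = 8771 m/s; transfer-apoapsis v_a = √[μ(2/r₂ − 1/a_t)] = 6087 m/s.
Δv₂ = v_c2 − v_a = 2684 m/s.
Total Δv = Δv₁ + Δv₂ = 6300 m/s = 6.300 km/s.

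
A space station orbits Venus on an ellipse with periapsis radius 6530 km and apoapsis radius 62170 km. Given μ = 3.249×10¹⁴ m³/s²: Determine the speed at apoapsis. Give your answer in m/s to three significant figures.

Semi-major axis a = (r_p + r_a)/2 = 34350 km = 3.435×10⁷ m.
Vis-viva: v² = μ(2/r − 1/a) = 3.249×10¹⁴ × (3.217×10⁻⁸ − 2.911×10⁻⁸) = 9.935×10⁵ m²/s².
v = 996.7 m/s.

v ≈ 997 m/s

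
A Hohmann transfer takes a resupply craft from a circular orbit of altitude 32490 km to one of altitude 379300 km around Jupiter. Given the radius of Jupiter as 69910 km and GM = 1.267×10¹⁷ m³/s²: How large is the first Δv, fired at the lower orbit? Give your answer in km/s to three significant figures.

r₁ = 69910 + 32490 = 102400 km = 1.0240×10⁸ m.
r₂ = 69910 + 379300 = 449210 km = 4.4921×10⁸ m.
Transfer ellipse a_t = (r₁ + r₂)/2 = 2.758×10⁸ m.
At r₁: circular v_c1 = √(μ/r₁) = 35180 m/s; transfer-perijove v_p = √[μ(2/r₁ − 1/a_t)] = 44890 m/s.
Δv₁ = v_p − v_c1 = 9716 m/s.
= 9.716 km/s.

Δv ≈ 9.72 km/s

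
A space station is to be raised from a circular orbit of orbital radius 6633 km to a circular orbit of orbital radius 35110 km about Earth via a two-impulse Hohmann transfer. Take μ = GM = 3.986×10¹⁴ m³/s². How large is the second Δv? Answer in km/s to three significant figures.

r₁ = 6633 km = 6.633×10⁶ m.
r₂ = 35110 km = 3.511×10⁷ m.
Transfer ellipse a_t = (r₁ + r₂)/2 = 2.087×10⁷ m.
At r₁: circular v_c1 = √(μ/r₁) = 7752 m/s; transfer-perigee v_p = √[μ(2/r₁ − 1/a_t)] = 10050 m/s.
At r₂: circular v_c2 = √(μ/r₂) = 3369 m/s; transfer-apogee v_a = √[μ(2/r₂ − 1/a_t)] = 1899 m/s.
Δv₂ = v_c2 − v_a = 1470 m/s.
= 1.470 km/s.

Δv ≈ 1.47 km/s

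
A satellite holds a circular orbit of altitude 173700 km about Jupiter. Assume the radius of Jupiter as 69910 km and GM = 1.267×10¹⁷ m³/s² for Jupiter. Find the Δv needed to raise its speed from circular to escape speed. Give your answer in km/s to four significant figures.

r = 69910 + 173700 = 243610 km = 2.4361×10⁸ m.
Circular speed v_c = √(μ/r) = 22810 m/s.
Escape speed v_esc = √(2μ/r) = √2 × v_c = 32250 m/s.
Δv = v_esc − v_c = 9446 m/s = 9.446 km/s.

Δv ≈ 9.446 km/s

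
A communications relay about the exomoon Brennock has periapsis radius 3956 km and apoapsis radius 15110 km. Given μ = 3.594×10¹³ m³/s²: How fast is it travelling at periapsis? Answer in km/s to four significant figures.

Semi-major axis a = (r_p + r_a)/2 = 9533.0 km = 9.533×10⁶ m.
Vis-viva: v² = μ(2/r − 1/a) = 3.594×10¹³ × (5.056×10⁻⁷ − 1.049×10⁻⁷) = 1.440×10⁷ m²/s².
v = 3795 m/s = 3.795 km/s.

v ≈ 3.795 km/s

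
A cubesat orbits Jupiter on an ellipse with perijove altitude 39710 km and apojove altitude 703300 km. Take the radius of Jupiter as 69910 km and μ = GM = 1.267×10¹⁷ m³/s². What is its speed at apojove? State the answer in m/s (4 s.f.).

v ≈ 6379 m/s

r_p = 69910 + 39710 = 109620 km = 1.0962×10⁸ m.
r_a = 69910 + 703300 = 773210 km = 7.7321×10⁸ m.
Semi-major axis a = (r_p + r_a)/2 = 4.4142×10⁵ km = 4.414×10⁸ m.
Vis-viva: v² = μ(2/r − 1/a) = 1.267×10¹⁷ × (2.587×10⁻⁹ − 2.265×10⁻⁹) = 4.069×10⁷ m²/s².
v = 6379 m/s.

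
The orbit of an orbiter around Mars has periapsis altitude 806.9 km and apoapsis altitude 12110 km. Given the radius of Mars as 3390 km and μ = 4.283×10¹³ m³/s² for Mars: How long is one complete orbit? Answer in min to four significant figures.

T ≈ 494.5 min

r_p = 3390 + 806.9 = 4196.9 km = 4.1969×10⁶ m.
r_a = 3390 + 12110 = 15500 km = 1.5500×10⁷ m.
Semi-major axis a = (r_p + r_a)/2 = (4196.9 + 15500)/2 = 9848.5 km = 9.848×10⁶ m.
By Kepler's third law T = 2π√(a³/μ) = 2π × 4.723×10³ = 2.967×10⁴ s.
= 494.5 min.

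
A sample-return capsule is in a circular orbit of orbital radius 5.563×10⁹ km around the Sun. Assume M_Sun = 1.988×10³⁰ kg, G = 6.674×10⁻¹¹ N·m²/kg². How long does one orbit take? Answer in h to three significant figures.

μ = GM = 6.674×10⁻¹¹ × 1.988×10³⁰ = 1.327×10²⁰ m³/s².
r = 5.563×10⁹ km = 5.563×10¹² m.
Kepler's third law: T = 2π√(r³/μ) = 2π√((5.563×10¹²)³ / 1.327×10²⁰).
r³/μ = 1.298×10¹⁸ s², so T = 2π × 1.139×10⁹ = 7.157×10⁹ s.
Converting: 7.157×10⁹ s ÷ 3600 = 1.988×10⁶ h.

T ≈ 1990000 h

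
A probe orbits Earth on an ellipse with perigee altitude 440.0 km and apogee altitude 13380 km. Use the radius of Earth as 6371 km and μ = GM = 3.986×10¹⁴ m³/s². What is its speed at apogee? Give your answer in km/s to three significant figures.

r_p = 6371 + 440.0 = 6811.0 km = 6.8110×10⁶ m.
r_a = 6371 + 13380 = 19751 km = 1.9751×10⁷ m.
Semi-major axis a = (r_p + r_a)/2 = 13281 km = 1.328×10⁷ m.
Vis-viva: v² = μ(2/r − 1/a) = 3.986×10¹⁴ × (1.013×10⁻⁷ − 7.530×10⁻⁸) = 1.035×10⁷ m²/s².
v = 3217 m/s = 3.217 km/s.

v ≈ 3.22 km/s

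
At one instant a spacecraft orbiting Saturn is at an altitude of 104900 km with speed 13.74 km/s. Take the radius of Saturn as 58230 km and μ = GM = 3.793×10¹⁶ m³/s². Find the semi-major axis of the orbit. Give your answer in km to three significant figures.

a ≈ 1.37×10⁵ km

r = 58230 + 104900 = 1.6313×10⁵ km = 1.631×10⁸ m.
Specific orbital energy ε = v²/2 − μ/r = (13740)²/2 − 3.793×10¹⁶/1.631×10⁸ = -1.381×10⁸ J/kg.
Since ε = −μ/(2a), a = −μ/(2ε) = 1.373×10⁸ m = 1.3731×10⁵ km.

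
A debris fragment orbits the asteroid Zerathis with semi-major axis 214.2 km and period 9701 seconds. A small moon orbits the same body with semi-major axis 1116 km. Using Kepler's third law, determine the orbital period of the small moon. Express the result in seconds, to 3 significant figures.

Kepler's third law: T² ∝ a³, so T₂ = T₁ (a₂/a₁)^(3/2).
a₂/a₁ = 5.210, (a₂/a₁)^(3/2) = 11.89.
T₂ = 9701 × 11.89 = 1.154×10⁵ seconds.

T₂ ≈ 1.15×10⁵ seconds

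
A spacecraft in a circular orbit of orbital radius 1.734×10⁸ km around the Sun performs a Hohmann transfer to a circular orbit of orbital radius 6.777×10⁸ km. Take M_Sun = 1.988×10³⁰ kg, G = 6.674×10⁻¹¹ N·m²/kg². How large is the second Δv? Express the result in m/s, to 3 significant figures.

Δv ≈ 5060 m/s

μ = GM = 6.674×10⁻¹¹ × 1.988×10³⁰ = 1.327×10²⁰ m³/s².
r₁ = 1.734×10⁸ km = 1.734×10¹¹ m.
r₂ = 6.777×10⁸ km = 6.777×10¹¹ m.
Transfer ellipse a_t = (r₁ + r₂)/2 = 4.256×10¹¹ m.
At r₁: circular v_c1 = √(μ/r₁) = 27660 m/s; transfer-perihelion v_p = √[μ(2/r₁ − 1/a_t)] = 34910 m/s.
At r₂: circular v_c2 = √(μ/r₂) = 13990 m/s; transfer-aphelion v_a = √[μ(2/r₂ − 1/a_t)] = 8932 m/s.
Δv₂ = v_c2 − v_a = 5060 m/s.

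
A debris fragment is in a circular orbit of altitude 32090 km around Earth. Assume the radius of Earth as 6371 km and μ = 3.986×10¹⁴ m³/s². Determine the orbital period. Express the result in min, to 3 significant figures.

r = 6371 + 32090 = 38461 km = 3.8461×10⁷ m.
Kepler's third law: T = 2π√(r³/μ) = 2π√((3.846×10⁷)³ / 3.986×10¹⁴).
r³/μ = 1.427×10⁸ s², so T = 2π × 1.195×10⁴ = 7.507×10⁴ s.
Converting: 7.507×10⁴ s ÷ 60.00 = 1251 min.

T ≈ 1250 min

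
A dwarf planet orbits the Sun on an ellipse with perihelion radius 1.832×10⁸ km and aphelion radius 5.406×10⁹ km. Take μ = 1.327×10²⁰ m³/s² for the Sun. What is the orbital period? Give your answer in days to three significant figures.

T ≈ 29500 days

Semi-major axis a = (r_p + r_a)/2 = (1.8320×10⁸ + 5.4060×10⁹)/2 = 2.7946×10⁹ km = 2.795×10¹² m.
By Kepler's third law T = 2π√(a³/μ) = 2π × 4.055×10⁸ = 2.548×10⁹ s.
= 29490 days.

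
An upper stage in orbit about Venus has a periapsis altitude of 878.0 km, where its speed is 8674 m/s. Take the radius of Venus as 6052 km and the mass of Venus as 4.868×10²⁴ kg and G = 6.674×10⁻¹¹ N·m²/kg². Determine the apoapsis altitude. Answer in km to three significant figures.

apoapsis altitude ≈ 22100 km

μ = GM = 6.674×10⁻¹¹ × 4.868×10²⁴ = 3.249×10¹⁴ m³/s².
r_p = 6052 + 878.0 = 6930.0 km = 6.930×10⁶ m.
Specific energy ε = v²/2 − μ/r = -9.263×10⁶ J/kg, so a = −μ/(2ε) = 1.754×10⁷ m.
The apsides satisfy r_p + r_a = 2a, so the apoapsis radius is 2a − r_p = 2.815×10⁷ m = 28146 km.
Apoapsis altitude = 28146 − 6052 = 22094 km.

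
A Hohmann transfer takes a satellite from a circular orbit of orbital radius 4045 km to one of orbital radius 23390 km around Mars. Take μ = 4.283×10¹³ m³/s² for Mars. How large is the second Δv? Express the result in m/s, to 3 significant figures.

Δv ≈ 618 m/s

r₁ = 4045 km = 4.045×10⁶ m.
r₂ = 23390 km = 2.339×10⁷ m.
Transfer ellipse a_t = (r₁ + r₂)/2 = 1.372×10⁷ m.
At r₁: circular v_c1 = √(μ/r₁) = 3254 m/s; transfer-periapsis v_p = √[μ(2/r₁ − 1/a_t)] = 4249 m/s.
At r₂: circular v_c2 = √(μ/r₂) = 1353 m/s; transfer-apoapsis v_a = √[μ(2/r₂ − 1/a_t)] = 734.8 m/s.
Δv₂ = v_c2 − v_a = 618.4 m/s.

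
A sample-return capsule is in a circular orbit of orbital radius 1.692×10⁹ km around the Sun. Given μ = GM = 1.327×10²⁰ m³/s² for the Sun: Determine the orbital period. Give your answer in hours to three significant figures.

r = 1.692×10⁹ km = 1.692×10¹² m.
Kepler's third law: T = 2π√(r³/μ) = 2π√((1.692×10¹²)³ / 1.327×10²⁰).
r³/μ = 3.650×10¹⁶ s², so T = 2π × 1.911×10⁸ = 1.200×10⁹ s.
Converting: 1.200×10⁹ s ÷ 3600 = 3.335×10⁵ hours.

T ≈ 333000 hours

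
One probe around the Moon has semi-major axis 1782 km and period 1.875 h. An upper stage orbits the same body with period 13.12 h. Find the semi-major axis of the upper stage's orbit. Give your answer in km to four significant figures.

a₂ ≈ 6519 km

Kepler's third law: a³ ∝ T², so a₂ = a₁ (T₂/T₁)^(2/3).
T₂/T₁ = 6.997, (T₂/T₁)^(2/3) = 3.658.
a₂ = 1782 × 3.658 = 6519 km.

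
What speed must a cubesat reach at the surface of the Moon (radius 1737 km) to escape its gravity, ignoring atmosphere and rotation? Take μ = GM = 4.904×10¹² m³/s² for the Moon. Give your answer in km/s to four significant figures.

r = R = 1.737×10⁶ m.
Escape speed v_esc = √(2μ/r) = √(2 × 4.904×10¹² / 1.737×10⁶) = √(5.647×10⁶) = 2376 m/s.
= 2.376 km/s.

v_esc ≈ 2.376 km/s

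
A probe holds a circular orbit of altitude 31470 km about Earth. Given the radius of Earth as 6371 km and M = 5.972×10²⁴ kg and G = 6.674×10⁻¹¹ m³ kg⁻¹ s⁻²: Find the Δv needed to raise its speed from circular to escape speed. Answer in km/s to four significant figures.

μ = GM = 6.674×10⁻¹¹ × 5.972×10²⁴ = 3.986×10¹⁴ m³/s².
r = 6371 + 31470 = 37841 km = 3.7841×10⁷ m.
Circular speed v_c = √(μ/r) = 3245 m/s.
Escape speed v_esc = √(2μ/r) = √2 × v_c = 4590 m/s.
Δv = v_esc − v_c = 1344 m/s = 1.344 km/s.

Δv ≈ 1.344 km/s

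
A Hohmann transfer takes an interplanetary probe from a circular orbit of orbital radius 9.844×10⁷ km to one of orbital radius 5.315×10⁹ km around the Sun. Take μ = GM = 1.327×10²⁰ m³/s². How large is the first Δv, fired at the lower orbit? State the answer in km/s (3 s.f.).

r₁ = 9.844×10⁷ km = 9.844×10¹⁰ m.
r₂ = 5.315×10⁹ km = 5.315×10¹² m.
Transfer ellipse a_t = (r₁ + r₂)/2 = 2.707×10¹² m.
At r₁: circular v_c1 = √(μ/r₁) = 36720 m/s; transfer-perihelion v_p = √[μ(2/r₁ − 1/a_t)] = 51450 m/s.
Δv₁ = v_p − v_c1 = 14730 m/s.
= 14.73 km/s.

Δv ≈ 14.7 km/s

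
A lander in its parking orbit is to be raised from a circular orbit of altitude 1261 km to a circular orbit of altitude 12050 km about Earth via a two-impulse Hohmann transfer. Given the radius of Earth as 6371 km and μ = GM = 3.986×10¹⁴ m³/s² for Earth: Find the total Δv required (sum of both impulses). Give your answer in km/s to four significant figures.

r₁ = 6371 + 1261 = 7632.0 km = 7.6320×10⁶ m.
r₂ = 6371 + 12050 = 18421 km = 1.8421×10⁷ m.
Transfer ellipse a_t = (r₁ + r₂)/2 = 1.303×10⁷ m.
At r₁: circular v_c1 = √(μ/r₁) = 7227 m/s; transfer-perigee v_p = √[μ(2/r₁ − 1/a_t)] = 8594 m/s.
Δv₁ = v_p − v_c1 = 1367 m/s.
At r₂: circular v_c2 = √(μ/r₂) = 4652 m/s; transfer-apogee v_a = √[μ(2/r₂ − 1/a_t)] = 3561 m/s.
Δv₂ = v_c2 − v_a = 1091 m/s.
Total Δv = Δv₁ + Δv₂ = 2458 m/s = 2.458 km/s.

Δv_total ≈ 2.458 km/s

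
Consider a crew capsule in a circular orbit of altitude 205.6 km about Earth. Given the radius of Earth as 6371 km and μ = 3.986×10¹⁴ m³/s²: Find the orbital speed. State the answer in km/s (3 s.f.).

v ≈ 7.79 km/s

r = 6371 + 205.6 = 6576.6 km = 6.5766×10⁶ m.
For a circular orbit v = √(μ/r) = √(3.986×10¹⁴ / 6.577×10⁶) = √(6.061×10⁷) = 7785 m/s.
That is 7.785 km/s.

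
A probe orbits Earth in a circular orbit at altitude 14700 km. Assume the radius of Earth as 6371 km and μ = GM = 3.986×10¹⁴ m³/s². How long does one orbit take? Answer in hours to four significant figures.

T ≈ 8.455 hours

r = 6371 + 14700 = 21071 km = 2.1071×10⁷ m.
Kepler's third law: T = 2π√(r³/μ) = 2π√((2.107×10⁷)³ / 3.986×10¹⁴).
r³/μ = 2.347×10⁷ s², so T = 2π × 4.845×10³ = 3.044×10⁴ s.
Converting: 3.044×10⁴ s ÷ 3600 = 8.455 hours.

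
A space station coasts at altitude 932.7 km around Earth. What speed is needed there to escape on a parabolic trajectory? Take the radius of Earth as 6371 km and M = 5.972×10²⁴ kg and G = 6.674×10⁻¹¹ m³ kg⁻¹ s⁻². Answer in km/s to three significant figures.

μ = GM = 6.674×10⁻¹¹ × 5.972×10²⁴ = 3.986×10¹⁴ m³/s².
r = 6371 + 932.7 = 7303.7 km = 7.3037×10⁶ m.
Escape speed v_esc = √(2μ/r) = √(2 × 3.986×10¹⁴ / 7.304×10⁶) = √(1.091×10⁸) = 10450 m/s.
= 10.45 km/s.

v_esc ≈ 10.4 km/s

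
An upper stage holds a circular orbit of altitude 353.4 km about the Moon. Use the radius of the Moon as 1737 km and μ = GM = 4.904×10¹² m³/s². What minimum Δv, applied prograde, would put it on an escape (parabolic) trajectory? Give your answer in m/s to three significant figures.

r = 1737 + 353.4 = 2090.4 km = 2.0904×10⁶ m.
Circular speed v_c = √(μ/r) = 1532 m/s.
Escape speed v_esc = √(2μ/r) = √2 × v_c = 2166 m/s.
Δv = v_esc − v_c = 634.4 m/s.

Δv ≈ 634 m/s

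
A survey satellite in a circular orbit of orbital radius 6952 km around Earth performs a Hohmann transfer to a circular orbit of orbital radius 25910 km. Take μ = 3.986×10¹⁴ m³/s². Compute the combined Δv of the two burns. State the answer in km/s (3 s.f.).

Δv_total ≈ 3.31 km/s

r₁ = 6952 km = 6.952×10⁶ m.
r₂ = 25910 km = 2.591×10⁷ m.
Transfer ellipse a_t = (r₁ + r₂)/2 = 1.643×10⁷ m.
At r₁: circular v_c1 = √(μ/r₁) = 7572 m/s; transfer-perigee v_p = √[μ(2/r₁ − 1/a_t)] = 9509 m/s.
Δv₁ = v_p − v_c1 = 1937 m/s.
At r₂: circular v_c2 = √(μ/r₂) = 3922 m/s; transfer-apogee v_a = √[μ(2/r₂ − 1/a_t)] = 2551 m/s.
Δv₂ = v_c2 − v_a = 1371 m/s.
Total Δv = Δv₁ + Δv₂ = 3307 m/s = 3.307 km/s.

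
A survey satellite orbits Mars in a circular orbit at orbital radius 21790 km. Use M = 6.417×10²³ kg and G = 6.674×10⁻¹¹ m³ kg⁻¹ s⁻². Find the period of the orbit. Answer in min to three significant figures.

T ≈ 1630 min

μ = GM = 6.674×10⁻¹¹ × 6.417×10²³ = 4.283×10¹³ m³/s².
r = 21790 km = 2.179×10⁷ m.
Kepler's third law: T = 2π√(r³/μ) = 2π√((2.179×10⁷)³ / 4.283×10¹³).
r³/μ = 2.416×10⁸ s², so T = 2π × 1.554×10⁴ = 9.766×10⁴ s.
Converting: 9.766×10⁴ s ÷ 60.00 = 1628 min.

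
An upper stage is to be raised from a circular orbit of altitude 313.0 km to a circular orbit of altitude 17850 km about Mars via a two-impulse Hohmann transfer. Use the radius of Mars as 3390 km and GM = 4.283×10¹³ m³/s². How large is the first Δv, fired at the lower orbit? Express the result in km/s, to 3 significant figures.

r₁ = 3390 + 313.0 = 3703.0 km = 3.7030×10⁶ m.
r₂ = 3390 + 17850 = 21240 km = 2.1240×10⁷ m.
Transfer ellipse a_t = (r₁ + r₂)/2 = 1.247×10⁷ m.
At r₁: circular v_c1 = √(μ/r₁) = 3401 m/s; transfer-periapsis v_p = √[μ(2/r₁ − 1/a_t)] = 4438 m/s.
Δv₁ = v_p − v_c1 = 1037 m/s.
= 1.037 km/s.

Δv ≈ 1.04 km/s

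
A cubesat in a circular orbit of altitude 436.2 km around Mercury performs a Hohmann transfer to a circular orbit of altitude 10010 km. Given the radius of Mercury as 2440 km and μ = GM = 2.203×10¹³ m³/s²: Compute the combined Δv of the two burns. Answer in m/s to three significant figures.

Δv_total ≈ 1280 m/s

r₁ = 2440 + 436.2 = 2876.2 km = 2.8762×10⁶ m.
r₂ = 2440 + 10010 = 12450 km = 1.2450×10⁷ m.
Transfer ellipse a_t = (r₁ + r₂)/2 = 7.663×10⁶ m.
At r₁: circular v_c1 = √(μ/r₁) = 2768 m/s; transfer-periherm v_p = √[μ(2/r₁ − 1/a_t)] = 3528 m/s.
Δv₁ = v_p − v_c1 = 760.0 m/s.
At r₂: circular v_c2 = √(μ/r₂) = 1330 m/s; transfer-apoherm v_a = √[μ(2/r₂ − 1/a_t)] = 814.9 m/s.
Δv₂ = v_c2 − v_a = 515.3 m/s.
Total Δv = Δv₁ + Δv₂ = 1275 m/s.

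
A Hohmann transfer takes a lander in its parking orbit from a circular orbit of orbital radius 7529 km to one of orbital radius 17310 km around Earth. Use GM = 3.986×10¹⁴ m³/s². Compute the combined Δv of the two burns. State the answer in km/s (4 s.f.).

r₁ = 7529 km = 7.529×10⁶ m.
r₂ = 17310 km = 1.731×10⁷ m.
Transfer ellipse a_t = (r₁ + r₂)/2 = 1.242×10⁷ m.
At r₁: circular v_c1 = √(μ/r₁) = 7276 m/s; transfer-perigee v_p = √[μ(2/r₁ − 1/a_t)] = 8590 m/s.
Δv₁ = v_p − v_c1 = 1314 m/s.
At r₂: circular v_c2 = √(μ/r₂) = 4799 m/s; transfer-apogee v_a = √[μ(2/r₂ − 1/a_t)] = 3736 m/s.
Δv₂ = v_c2 − v_a = 1062 m/s.
Total Δv = Δv₁ + Δv₂ = 2376 m/s = 2.376 km/s.

Δv_total ≈ 2.376 km/s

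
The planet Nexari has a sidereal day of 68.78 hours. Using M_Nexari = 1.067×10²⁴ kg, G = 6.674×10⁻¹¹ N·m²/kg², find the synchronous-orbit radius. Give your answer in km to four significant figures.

r_sync ≈ 48000 km

μ = GM = 6.674×10⁻¹¹ × 1.067×10²⁴ = 7.121×10¹³ m³/s².
T = 68.78 hours = 2.476×10⁵ s.
A synchronous orbit has period T, so by Kepler's third law a = (μT²/4π²)^(1/3).
μT²/4π² = 7.121×10¹³ × (2.476×10⁵)² / 39.48 = 1.106×10²³ m³.
a = 4.800×10⁷ m = 48000 km.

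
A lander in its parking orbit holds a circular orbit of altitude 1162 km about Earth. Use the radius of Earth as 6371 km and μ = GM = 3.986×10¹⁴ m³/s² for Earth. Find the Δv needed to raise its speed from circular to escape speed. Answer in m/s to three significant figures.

r = 6371 + 1162 = 7533.0 km = 7.5330×10⁶ m.
Circular speed v_c = √(μ/r) = 7274 m/s.
Escape speed v_esc = √(2μ/r) = √2 × v_c = 10290 m/s.
Δv = v_esc − v_c = 3013 m/s.

Δv ≈ 3010 m/s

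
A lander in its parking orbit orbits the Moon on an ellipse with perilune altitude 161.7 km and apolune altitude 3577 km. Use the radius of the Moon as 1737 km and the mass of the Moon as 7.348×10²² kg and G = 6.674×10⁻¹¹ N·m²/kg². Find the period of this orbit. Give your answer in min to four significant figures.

μ = GM = 6.674×10⁻¹¹ × 7.348×10²² = 4.904×10¹² m³/s².
r_p = 1737 + 161.7 = 1898.7 km = 1.8987×10⁶ m.
r_a = 1737 + 3577 = 5314.0 km = 5.3140×10⁶ m.
Semi-major axis a = (r_p + r_a)/2 = (1898.7 + 5314.0)/2 = 3606.3 km = 3.606×10⁶ m.
By Kepler's third law T = 2π√(a³/μ) = 2π × 3.093×10³ = 1.943×10⁴ s.
= 323.9 min.

T ≈ 323.9 min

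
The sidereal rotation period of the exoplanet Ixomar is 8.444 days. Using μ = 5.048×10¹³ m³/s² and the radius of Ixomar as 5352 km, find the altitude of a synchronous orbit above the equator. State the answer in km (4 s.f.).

h_sync ≈ 82610 km

T = 8.444 days = 7.296×10⁵ s.
A synchronous orbit has period T, so by Kepler's third law a = (μT²/4π²)^(1/3).
μT²/4π² = 5.048×10¹³ × (7.296×10⁵)² / 39.48 = 6.806×10²³ m³.
a = 8.796×10⁷ m = 87962 km.
Altitude h = a − R = 87962 − 5352 = 82610 km.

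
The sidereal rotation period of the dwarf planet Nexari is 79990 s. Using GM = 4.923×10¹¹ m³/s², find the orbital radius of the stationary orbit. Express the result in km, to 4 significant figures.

r_sync ≈ 4305 km

A synchronous orbit has period T, so by Kepler's third law a = (μT²/4π²)^(1/3).
μT²/4π² = 4.923×10¹¹ × (7.999×10⁴)² / 39.48 = 7.979×10¹⁹ m³.
a = 4.305×10⁶ m = 4305.1 km.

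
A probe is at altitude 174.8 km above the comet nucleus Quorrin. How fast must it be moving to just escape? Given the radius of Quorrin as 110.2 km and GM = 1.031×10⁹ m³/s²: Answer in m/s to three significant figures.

v_esc ≈ 85.1 m/s

r = 110.2 + 174.8 = 285.00 km = 2.8500×10⁵ m.
Escape speed v_esc = √(2μ/r) = √(2 × 1.031×10⁹ / 2.850×10⁵) = √(7.235×10³) = 85.06 m/s.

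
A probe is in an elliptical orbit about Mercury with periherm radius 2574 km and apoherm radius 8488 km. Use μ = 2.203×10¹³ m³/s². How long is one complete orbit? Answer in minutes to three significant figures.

Semi-major axis a = (r_p + r_a)/2 = (2574.0 + 8488.0)/2 = 5531.0 km = 5.531×10⁶ m.
By Kepler's third law T = 2π√(a³/μ) = 2π × 2.771×10³ = 1.741×10⁴ s.
= 290.2 minutes.

T ≈ 290 minutes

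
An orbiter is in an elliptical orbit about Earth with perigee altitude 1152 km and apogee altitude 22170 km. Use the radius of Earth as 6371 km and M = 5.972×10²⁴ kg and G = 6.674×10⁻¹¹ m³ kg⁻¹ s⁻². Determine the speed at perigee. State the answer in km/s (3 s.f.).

μ = GM = 6.674×10⁻¹¹ × 5.972×10²⁴ = 3.986×10¹⁴ m³/s².
r_p = 6371 + 1152 = 7523.0 km = 7.5230×10⁶ m.
r_a = 6371 + 22170 = 28541 km = 2.8541×10⁷ m.
Semi-major axis a = (r_p + r_a)/2 = 18032 km = 1.803×10⁷ m.
Vis-viva: v² = μ(2/r − 1/a) = 3.986×10¹⁴ × (2.659×10⁻⁷ − 5.546×10⁻⁸) = 8.386×10⁷ m²/s².
v = 9157 m/s = 9.157 km/s.

v ≈ 9.16 km/s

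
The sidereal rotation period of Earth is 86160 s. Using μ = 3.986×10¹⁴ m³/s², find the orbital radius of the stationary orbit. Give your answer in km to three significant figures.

A synchronous orbit has period T, so by Kepler's third law a = (μT²/4π²)^(1/3).
μT²/4π² = 3.986×10¹⁴ × (8.616×10⁴)² / 39.48 = 7.495×10²² m³.
a = 4.216×10⁷ m = 42163 km.

r_sync ≈ 42200 km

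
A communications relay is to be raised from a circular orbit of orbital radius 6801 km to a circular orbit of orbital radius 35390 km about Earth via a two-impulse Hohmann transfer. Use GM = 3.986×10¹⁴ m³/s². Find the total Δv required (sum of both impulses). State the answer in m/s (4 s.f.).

Δv_total ≈ 3711 m/s

r₁ = 6801 km = 6.801×10⁶ m.
r₂ = 35390 km = 3.539×10⁷ m.
Transfer ellipse a_t = (r₁ + r₂)/2 = 2.110×10⁷ m.
At r₁: circular v_c1 = √(μ/r₁) = 7656 m/s; transfer-perigee v_p = √[μ(2/r₁ − 1/a_t)] = 9916 m/s.
Δv₁ = v_p − v_c1 = 2260 m/s.
At r₂: circular v_c2 = √(μ/r₂) = 3356 m/s; transfer-apogee v_a = √[μ(2/r₂ − 1/a_t)] = 1906 m/s.
Δv₂ = v_c2 − v_a = 1451 m/s.
Total Δv = Δv₁ + Δv₂ = 3711 m/s.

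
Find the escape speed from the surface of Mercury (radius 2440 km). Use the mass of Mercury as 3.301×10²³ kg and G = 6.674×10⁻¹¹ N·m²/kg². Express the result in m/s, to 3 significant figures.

v_esc ≈ 4250 m/s

μ = GM = 6.674×10⁻¹¹ × 3.301×10²³ = 2.203×10¹³ m³/s².
r = R = 2.440×10⁶ m.
Escape speed v_esc = √(2μ/r) = √(2 × 2.203×10¹³ / 2.440×10⁶) = √(1.806×10⁷) = 4249 m/s.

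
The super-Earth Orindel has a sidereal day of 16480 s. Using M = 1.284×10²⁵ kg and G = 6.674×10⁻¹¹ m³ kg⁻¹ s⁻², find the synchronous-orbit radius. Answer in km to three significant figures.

μ = GM = 6.674×10⁻¹¹ × 1.284×10²⁵ = 8.569×10¹⁴ m³/s².
A synchronous orbit has period T, so by Kepler's third law a = (μT²/4π²)^(1/3).
μT²/4π² = 8.569×10¹⁴ × (1.648×10⁴)² / 39.48 = 5.895×10²¹ m³.
a = 1.806×10⁷ m = 18065 km.

r_sync ≈ 18100 km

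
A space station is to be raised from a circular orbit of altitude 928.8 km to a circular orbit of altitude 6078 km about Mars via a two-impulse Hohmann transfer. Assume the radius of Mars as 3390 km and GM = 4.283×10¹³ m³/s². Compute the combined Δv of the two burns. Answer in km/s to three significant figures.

r₁ = 3390 + 928.8 = 4318.8 km = 4.3188×10⁶ m.
r₂ = 3390 + 6078 = 9468.0 km = 9.4680×10⁶ m.
Transfer ellipse a_t = (r₁ + r₂)/2 = 6.893×10⁶ m.
At r₁: circular v_c1 = √(μ/r₁) = 3149 m/s; transfer-periapsis v_p = √[μ(2/r₁ − 1/a_t)] = 3691 m/s.
Δv₁ = v_p − v_c1 = 541.5 m/s.
At r₂: circular v_c2 = √(μ/r₂) = 2127 m/s; transfer-apoapsis v_a = √[μ(2/r₂ − 1/a_t)] = 1683 m/s.
Δv₂ = v_c2 − v_a = 443.4 m/s.
Total Δv = Δv₁ + Δv₂ = 984.9 m/s = 0.9849 km/s.

Δv_total ≈ 0.985 km/s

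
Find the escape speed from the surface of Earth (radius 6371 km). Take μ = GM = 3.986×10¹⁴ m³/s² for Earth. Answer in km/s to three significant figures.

r = R = 6.371×10⁶ m.
Escape speed v_esc = √(2μ/r) = √(2 × 3.986×10¹⁴ / 6.371×10⁶) = √(1.251×10⁸) = 11190 m/s.
= 11.19 km/s.

v_esc ≈ 11.2 km/s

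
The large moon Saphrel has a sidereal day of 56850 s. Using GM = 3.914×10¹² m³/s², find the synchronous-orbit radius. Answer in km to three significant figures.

A synchronous orbit has period T, so by Kepler's third law a = (μT²/4π²)^(1/3).
μT²/4π² = 3.914×10¹² × (5.685×10⁴)² / 39.48 = 3.204×10²⁰ m³.
a = 6.843×10⁶ m = 6842.9 km.

r_sync ≈ 6840 km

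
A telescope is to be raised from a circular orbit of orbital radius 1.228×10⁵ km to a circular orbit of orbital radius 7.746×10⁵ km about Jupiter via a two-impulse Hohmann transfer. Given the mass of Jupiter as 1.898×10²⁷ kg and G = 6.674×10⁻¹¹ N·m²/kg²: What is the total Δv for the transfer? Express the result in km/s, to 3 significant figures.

Δv_total ≈ 16.2 km/s

μ = GM = 6.674×10⁻¹¹ × 1.898×10²⁷ = 1.267×10¹⁷ m³/s².
r₁ = 1.228×10⁵ km = 1.228×10⁸ m.
r₂ = 7.746×10⁵ km = 7.746×10⁸ m.
Transfer ellipse a_t = (r₁ + r₂)/2 = 4.487×10⁸ m.
At r₁: circular v_c1 = √(μ/r₁) = 32120 m/s; transfer-perijove v_p = √[μ(2/r₁ − 1/a_t)] = 42200 m/s.
Δv₁ = v_p − v_c1 = 10080 m/s.
At r₂: circular v_c2 = √(μ/r₂) = 12790 m/s; transfer-apojove v_a = √[μ(2/r₂ − 1/a_t)] = 6690 m/s.
Δv₂ = v_c2 − v_a = 6098 m/s.
Total Δv = Δv₁ + Δv₂ = 16180 m/s = 16.18 km/s.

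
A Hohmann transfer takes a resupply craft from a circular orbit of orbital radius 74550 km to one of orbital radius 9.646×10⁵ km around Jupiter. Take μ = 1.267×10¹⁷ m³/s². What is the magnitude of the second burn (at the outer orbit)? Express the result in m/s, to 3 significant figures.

Δv ≈ 7120 m/s

r₁ = 74550 km = 7.455×10⁷ m.
r₂ = 9.646×10⁵ km = 9.646×10⁸ m.
Transfer ellipse a_t = (r₁ + r₂)/2 = 5.196×10⁸ m.
At r₁: circular v_c1 = √(μ/r₁) = 41230 m/s; transfer-perijove v_p = √[μ(2/r₁ − 1/a_t)] = 56170 m/s.
At r₂: circular v_c2 = √(μ/r₂) = 11460 m/s; transfer-apojove v_a = √[μ(2/r₂ − 1/a_t)] = 4341 m/s.
Δv₂ = v_c2 − v_a = 7120 m/s.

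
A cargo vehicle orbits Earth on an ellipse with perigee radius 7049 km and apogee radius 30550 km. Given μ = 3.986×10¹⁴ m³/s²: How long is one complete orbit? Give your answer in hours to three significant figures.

Semi-major axis a = (r_p + r_a)/2 = (7049.0 + 30550)/2 = 18800 km = 1.880×10⁷ m.
By Kepler's third law T = 2π√(a³/μ) = 2π × 4.083×10³ = 2.565×10⁴ s.
= 7.126 hours.

T ≈ 7.13 hours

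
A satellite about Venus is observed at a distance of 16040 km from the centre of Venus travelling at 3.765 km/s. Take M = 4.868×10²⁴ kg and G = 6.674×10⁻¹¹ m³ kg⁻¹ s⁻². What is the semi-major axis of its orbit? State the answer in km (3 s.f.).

a ≈ 12300 km

μ = GM = 6.674×10⁻¹¹ × 4.868×10²⁴ = 3.249×10¹⁴ m³/s².
r = 1.604×10⁷ m.
Vis-viva rearranged: 1/a = 2/r − v²/μ = 1.247×10⁻⁷ − 4.363×10⁻⁸ = 8.106×10⁻⁸ m⁻¹.
a = 1.234×10⁷ m = 12337 km.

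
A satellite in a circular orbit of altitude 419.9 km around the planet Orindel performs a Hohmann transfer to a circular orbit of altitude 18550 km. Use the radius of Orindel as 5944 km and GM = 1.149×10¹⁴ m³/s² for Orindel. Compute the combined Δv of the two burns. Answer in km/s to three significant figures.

r₁ = 5944 + 419.9 = 6363.9 km = 6.3639×10⁶ m.
r₂ = 5944 + 18550 = 24494 km = 2.4494×10⁷ m.
Transfer ellipse a_t = (r₁ + r₂)/2 = 1.543×10⁷ m.
At r₁: circular v_c1 = √(μ/r₁) = 4249 m/s; transfer-periapsis v_p = √[μ(2/r₁ − 1/a_t)] = 5354 m/s.
Δv₁ = v_p − v_c1 = 1105 m/s.
At r₂: circular v_c2 = √(μ/r₂) = 2166 m/s; transfer-apoapsis v_a = √[μ(2/r₂ − 1/a_t)] = 1391 m/s.
Δv₂ = v_c2 − v_a = 774.9 m/s.
Total Δv = Δv₁ + Δv₂ = 1880 m/s = 1.880 km/s.

Δv_total ≈ 1.88 km/s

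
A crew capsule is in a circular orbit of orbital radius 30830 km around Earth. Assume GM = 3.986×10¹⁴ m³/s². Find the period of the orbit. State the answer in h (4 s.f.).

r = 30830 km = 3.083×10⁷ m.
Kepler's third law: T = 2π√(r³/μ) = 2π√((3.083×10⁷)³ / 3.986×10¹⁴).
r³/μ = 7.352×10⁷ s², so T = 2π × 8.574×10³ = 5.387×10⁴ s.
Converting: 5.387×10⁴ s ÷ 3600 = 14.96 h.

T ≈ 14.96 h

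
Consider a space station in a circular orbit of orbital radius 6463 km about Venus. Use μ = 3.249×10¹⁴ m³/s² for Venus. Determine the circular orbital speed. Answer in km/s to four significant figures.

v ≈ 7.090 km/s

r = 6463 km = 6.463×10⁶ m.
For a circular orbit v = √(μ/r) = √(3.249×10¹⁴ / 6.463×10⁶) = √(5.027×10⁷) = 7090 m/s.
That is 7.090 km/s.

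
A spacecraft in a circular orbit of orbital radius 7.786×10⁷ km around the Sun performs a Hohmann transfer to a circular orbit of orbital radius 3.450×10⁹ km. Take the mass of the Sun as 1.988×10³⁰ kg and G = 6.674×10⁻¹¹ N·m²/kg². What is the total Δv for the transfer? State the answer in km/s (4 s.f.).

μ = GM = 6.674×10⁻¹¹ × 1.988×10³⁰ = 1.327×10²⁰ m³/s².
r₁ = 7.786×10⁷ km = 7.786×10¹⁰ m.
r₂ = 3.450×10⁹ km = 3.450×10¹² m.
Transfer ellipse a_t = (r₁ + r₂)/2 = 1.764×10¹² m.
At r₁: circular v_c1 = √(μ/r₁) = 41280 m/s; transfer-perihelion v_p = √[μ(2/r₁ − 1/a_t)] = 57730 m/s.
Δv₁ = v_p − v_c1 = 16450 m/s.
At r₂: circular v_c2 = √(μ/r₂) = 6201 m/s; transfer-aphelion v_a = √[μ(2/r₂ − 1/a_t)] = 1303 m/s.
Δv₂ = v_c2 − v_a = 4899 m/s.
Total Δv = Δv₁ + Δv₂ = 21350 m/s = 21.35 km/s.

Δv_total ≈ 21.35 km/s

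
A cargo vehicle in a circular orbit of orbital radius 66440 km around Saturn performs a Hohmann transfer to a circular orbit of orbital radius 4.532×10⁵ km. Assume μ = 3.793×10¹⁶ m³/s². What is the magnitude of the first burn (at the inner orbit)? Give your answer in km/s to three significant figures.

Δv ≈ 7.66 km/s

r₁ = 66440 km = 6.644×10⁷ m.
r₂ = 4.532×10⁵ km = 4.532×10⁸ m.
Transfer ellipse a_t = (r₁ + r₂)/2 = 2.598×10⁸ m.
At r₁: circular v_c1 = √(μ/r₁) = 23890 m/s; transfer-perikrone v_p = √[μ(2/r₁ − 1/a_t)] = 31560 m/s.
Δv₁ = v_p − v_c1 = 7663 m/s.
= 7.663 km/s.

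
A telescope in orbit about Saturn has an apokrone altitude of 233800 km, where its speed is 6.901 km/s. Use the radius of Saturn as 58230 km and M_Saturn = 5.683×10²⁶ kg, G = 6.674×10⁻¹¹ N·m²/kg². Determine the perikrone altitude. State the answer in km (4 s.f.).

perikrone altitude ≈ 7331 km

μ = GM = 6.674×10⁻¹¹ × 5.683×10²⁶ = 3.793×10¹⁶ m³/s².
r_a = 58230 + 233800 = 2.9203×10⁵ km = 2.920×10⁸ m.
Specific energy ε = v²/2 − μ/r = -1.061×10⁸ J/kg, so a = −μ/(2ε) = 1.788×10⁸ m.
The apsides satisfy r_p + r_a = 2a, so the perikrone radius is 2a − r_a = 6.556×10⁷ m = 65561 km.
Perikrone altitude = 65561 − 58230 = 7330.8 km.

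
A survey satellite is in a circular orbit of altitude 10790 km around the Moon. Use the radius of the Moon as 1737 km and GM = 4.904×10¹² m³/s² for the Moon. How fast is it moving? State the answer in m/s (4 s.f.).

v ≈ 625.7 m/s

r = 1737 + 10790 = 12527 km = 1.2527×10⁷ m.
For a circular orbit v = √(μ/r) = √(4.904×10¹² / 1.253×10⁷) = √(3.915×10⁵) = 625.7 m/s.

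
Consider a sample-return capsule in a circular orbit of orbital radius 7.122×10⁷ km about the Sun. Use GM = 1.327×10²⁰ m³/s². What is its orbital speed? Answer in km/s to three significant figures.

r = 7.122×10⁷ km = 7.122×10¹⁰ m.
For a circular orbit v = √(μ/r) = √(1.327×10²⁰ / 7.122×10¹⁰) = √(1.863×10⁹) = 43170 m/s.
That is 43.17 km/s.

v ≈ 43.2 km/s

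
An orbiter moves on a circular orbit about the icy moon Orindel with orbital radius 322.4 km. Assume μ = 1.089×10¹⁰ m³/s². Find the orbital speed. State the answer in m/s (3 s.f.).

v ≈ 184 m/s

r = 322.4 km = 3.224×10⁵ m.
For a circular orbit v = √(μ/r) = √(1.089×10¹⁰ / 3.224×10⁵) = √(3.378×10⁴) = 183.8 m/s.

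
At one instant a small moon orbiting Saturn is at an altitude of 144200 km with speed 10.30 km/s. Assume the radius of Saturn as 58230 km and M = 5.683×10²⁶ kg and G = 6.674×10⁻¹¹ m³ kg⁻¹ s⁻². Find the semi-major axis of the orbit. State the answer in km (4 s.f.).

a ≈ 1.412×10⁵ km

μ = GM = 6.674×10⁻¹¹ × 5.683×10²⁶ = 3.793×10¹⁶ m³/s².
r = 58230 + 144200 = 2.0243×10⁵ km = 2.024×10⁸ m.
Vis-viva rearranged: 1/a = 2/r − v²/μ = 9.880×10⁻⁹ − 2.797×10⁻⁹ = 7.083×10⁻⁹ m⁻¹.
a = 1.412×10⁸ m = 1.4119×10⁵ km.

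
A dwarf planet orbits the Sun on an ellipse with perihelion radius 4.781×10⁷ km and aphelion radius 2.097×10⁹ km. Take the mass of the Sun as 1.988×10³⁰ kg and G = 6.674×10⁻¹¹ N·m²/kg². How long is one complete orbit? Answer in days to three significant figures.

μ = GM = 6.674×10⁻¹¹ × 1.988×10³⁰ = 1.327×10²⁰ m³/s².
Semi-major axis a = (r_p + r_a)/2 = (4.7810×10⁷ + 2.0970×10⁹)/2 = 1.0724×10⁹ km = 1.072×10¹² m.
By Kepler's third law T = 2π√(a³/μ) = 2π × 9.641×10⁷ = 6.058×10⁸ s.
= 7011 days.

T ≈ 7010 days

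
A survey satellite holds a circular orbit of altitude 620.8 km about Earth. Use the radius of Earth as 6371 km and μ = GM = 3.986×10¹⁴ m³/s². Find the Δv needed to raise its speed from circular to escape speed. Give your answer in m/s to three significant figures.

Δv ≈ 3130 m/s

r = 6371 + 620.8 = 6991.8 km = 6.9918×10⁶ m.
Circular speed v_c = √(μ/r) = 7550 m/s.
Escape speed v_esc = √(2μ/r) = √2 × v_c = 10680 m/s.
Δv = v_esc − v_c = 3128 m/s.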